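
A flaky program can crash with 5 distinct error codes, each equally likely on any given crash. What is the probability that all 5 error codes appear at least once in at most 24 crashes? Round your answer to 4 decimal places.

Let A_i be the event that error code i is missing after 24 crashes. By inclusion–exclusion on the A_i,
P(all seen) = Σ_{j=0}^{5} (-1)^j C(5,j)((5-j)/5)^24
= 1.00000 - 0.02361 + 0.00005 - 0.00000 + 0.00000 - 0.00000
= 0.97644.

0.9764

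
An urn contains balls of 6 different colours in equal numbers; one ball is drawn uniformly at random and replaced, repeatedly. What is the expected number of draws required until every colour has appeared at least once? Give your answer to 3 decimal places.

14.700

After k distinct colours have appeared, the next draw gives a new one with probability (6-k)/6, so the expected wait for the (k+1)-th is 6/(6-k).
E[T] = 6/6 + 6/5 + 6/4 + 6/3 + 6/2 + 6/1 = 6·H_{6}.
H_{6} = 2.4500, so E[T] = 14.7000.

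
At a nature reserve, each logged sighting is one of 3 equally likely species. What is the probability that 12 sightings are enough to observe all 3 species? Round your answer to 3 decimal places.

0.977

Let A_i be the event that species i is missing after 12 sightings. By inclusion–exclusion on the A_i,
P(all seen) = Σ_{j=0}^{3} (-1)^j C(3,j)((3-j)/3)^12
= 1.0000 - 0.0231 + 0.0000 - 0.0000
= 0.9769.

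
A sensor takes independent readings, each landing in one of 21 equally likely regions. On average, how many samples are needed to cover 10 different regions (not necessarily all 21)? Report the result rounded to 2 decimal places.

With k distinct regions already seen, the next new one arrives after an expected 21/(21-k) samples.
Sum over k = 0,...,9: E = 21/21 + 21/20 + 21/19 + ... + 21/13 + 21/12 = 13.135.

13.14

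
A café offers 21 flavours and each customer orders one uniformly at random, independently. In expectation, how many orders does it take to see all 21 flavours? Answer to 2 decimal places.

76.55

Split into phases: going from k distinct to k+1 distinct takes on average 21/(21-k) orders.
E[T] = 21/21 + 21/20 + 21/19 + ... + 21/2 + 21/1 = 21·H_{21}.
H_{21} = 3.645, so E[T] = 76.553.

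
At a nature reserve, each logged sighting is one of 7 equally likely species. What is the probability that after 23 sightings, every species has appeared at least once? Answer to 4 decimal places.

By inclusion–exclusion over which species are missing,
P(all seen) = Σ_{j=0}^{7} (-1)^j C(7,j)((7-j)/7)^23
= 1.00000 - 0.20199 + 0.00915 - 0.00009 + 0.00000 - 0.00000 + 0.00000 - 0.00000
= 0.80707.

0.8071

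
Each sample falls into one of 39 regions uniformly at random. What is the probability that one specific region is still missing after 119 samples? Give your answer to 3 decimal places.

0.045

Each sample misses the fixed region with probability (39-1)/39 = 38/39, independently.
P(still missing after 119) = (38/39)^119 = 0.0455.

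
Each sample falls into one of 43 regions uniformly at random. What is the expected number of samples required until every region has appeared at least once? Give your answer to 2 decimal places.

The wait to go from k to k+1 distinct regions is geometric with mean 43/(43-k).
E[T] = 43/43 + 43/42 + 43/41 + ... + 43/2 + 43/1 = 43·H_{43}.
H_{43} = 4.350, so E[T] = 187.050.

187.05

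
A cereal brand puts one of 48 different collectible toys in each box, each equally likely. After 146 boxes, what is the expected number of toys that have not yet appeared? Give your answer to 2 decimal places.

2.22

For each toy, P(unseen after 146) = (47/48)^146 = 0.046.
By linearity of expectation, E[unseen] = 48·(47/48)^146 = 2.220.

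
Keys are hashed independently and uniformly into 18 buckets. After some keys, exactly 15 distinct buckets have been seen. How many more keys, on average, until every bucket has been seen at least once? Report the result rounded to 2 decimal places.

From k distinct to k+1 distinct takes on average 18/(18-k) keys.
Sum over k = 15,...,17: E = 18/3 + 18/2 + 18/1 = 33.000.

33.00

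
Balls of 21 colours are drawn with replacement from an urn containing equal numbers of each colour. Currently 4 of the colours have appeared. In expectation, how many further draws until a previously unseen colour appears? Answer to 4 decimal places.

1.2353

The number of draws until the next new colour is geometric with success probability 17/21, so its mean is 21/17.
E = 21/17 = 1.23529.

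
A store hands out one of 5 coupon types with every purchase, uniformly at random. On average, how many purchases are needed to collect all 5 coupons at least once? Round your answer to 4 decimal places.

11.4167

Split into phases: going from k distinct to k+1 distinct takes on average 5/(5-k) purchases.
E[T] = 5/5 + 5/4 + 5/3 + 5/2 + 5/1 = 5·H_{5}.
H_{5} = 2.28333, so E[T] = 11.41667.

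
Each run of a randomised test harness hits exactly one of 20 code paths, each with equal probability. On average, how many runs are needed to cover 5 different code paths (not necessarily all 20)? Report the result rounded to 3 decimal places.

5.590

With k distinct code paths already seen, the next new one arrives after an expected 20/(20-k) runs.
Sum over k = 0,...,4: E = 20/20 + 20/19 + 20/18 + 20/17 + 20/16 = 5.5902.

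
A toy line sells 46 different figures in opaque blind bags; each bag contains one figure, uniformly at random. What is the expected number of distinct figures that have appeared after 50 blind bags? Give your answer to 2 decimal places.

For each figure, P(seen in 50 blind bags) = 1 - (45/46)^50 = 0.667.
By linearity of expectation, E[distinct seen] = 46·(1 - (45/46)^50) = 30.672.

30.67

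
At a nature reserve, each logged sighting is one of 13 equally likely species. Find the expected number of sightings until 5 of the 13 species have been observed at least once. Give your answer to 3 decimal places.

6.010

Going from k to k+1 distinct takes a geometric number of sightings with mean 13/(13-k).
Sum over k = 0,...,4: E = 13/13 + 13/12 + 13/11 + 13/10 + 13/9 = 6.0096.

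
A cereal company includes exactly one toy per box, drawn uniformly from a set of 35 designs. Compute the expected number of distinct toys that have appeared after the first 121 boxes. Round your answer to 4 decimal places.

For each toy, P(seen in 121 boxes) = 1 - (34/35)^121 = 0.97003.
By linearity of expectation, E[distinct seen] = 35·(1 - (34/35)^121) = 33.95098.

33.9510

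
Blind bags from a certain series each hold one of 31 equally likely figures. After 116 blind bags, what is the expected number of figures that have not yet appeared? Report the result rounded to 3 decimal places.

For each figure, P(unseen after 116) = (30/31)^116 = 0.0223.
By linearity of expectation, E[unseen] = 31·(30/31)^116 = 0.6910.

0.691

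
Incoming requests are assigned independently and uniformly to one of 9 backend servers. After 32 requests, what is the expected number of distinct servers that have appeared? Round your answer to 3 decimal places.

8.792

For each server, P(seen in 32 requests) = 1 - (8/9)^32 = 0.9769.
By linearity of expectation, E[distinct seen] = 9·(1 - (8/9)^32) = 8.7923.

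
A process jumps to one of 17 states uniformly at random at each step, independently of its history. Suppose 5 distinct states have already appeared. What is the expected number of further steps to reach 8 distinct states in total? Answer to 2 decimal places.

4.66

The wait to go from k to k+1 distinct states is geometric with mean 17/(17-k).
Sum over k = 5,...,7: E = 17/12 + 17/11 + 17/10 = 4.662.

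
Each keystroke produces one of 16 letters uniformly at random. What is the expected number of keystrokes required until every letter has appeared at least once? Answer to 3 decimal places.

54.092

Split into phases: going from k distinct to k+1 distinct takes on average 16/(16-k) keystrokes.
E[T] = 16/16 + 16/15 + 16/14 + ... + 16/2 + 16/1 = 16·H_{16}.
H_{16} = 3.3807, so E[T] = 54.0917.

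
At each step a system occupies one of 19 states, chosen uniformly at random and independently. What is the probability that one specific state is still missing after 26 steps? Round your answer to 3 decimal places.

0.245

On each step the fixed state fails to appear with probability 18/19.
P(still missing after 26) = (18/19)^26 = 0.2452.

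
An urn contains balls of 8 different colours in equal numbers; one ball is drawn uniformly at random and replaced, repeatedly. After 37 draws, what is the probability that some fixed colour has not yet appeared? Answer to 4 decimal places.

0.0071

On each draw the fixed colour fails to appear with probability 7/8.
P(still missing after 37) = (7/8)^37 = 0.00715.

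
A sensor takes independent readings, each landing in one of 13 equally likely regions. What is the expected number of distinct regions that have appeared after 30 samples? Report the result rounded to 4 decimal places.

For each region, P(seen in 30 samples) = 1 - (12/13)^30 = 0.90940.
By linearity of expectation, E[distinct seen] = 13·(1 - (12/13)^30) = 11.82218.

11.8222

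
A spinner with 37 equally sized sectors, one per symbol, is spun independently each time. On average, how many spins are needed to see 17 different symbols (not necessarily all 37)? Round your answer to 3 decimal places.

Going from k to k+1 distinct takes a geometric number of spins with mean 37/(37-k).
Sum over k = 0,...,16: E = 37/37 + 37/36 + 37/35 + ... + 37/22 + 37/21 = 22.3423.

22.342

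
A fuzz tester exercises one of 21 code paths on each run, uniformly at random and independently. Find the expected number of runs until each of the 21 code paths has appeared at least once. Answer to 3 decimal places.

After k distinct code paths have appeared, the next run gives a new one with probability (21-k)/21, so the expected wait for the (k+1)-th is 21/(21-k).
E[T] = 21/21 + 21/20 + 21/19 + ... + 21/2 + 21/1 = 21·H_{21}.
H_{21} = 3.6454, so E[T] = 76.5525.

76.553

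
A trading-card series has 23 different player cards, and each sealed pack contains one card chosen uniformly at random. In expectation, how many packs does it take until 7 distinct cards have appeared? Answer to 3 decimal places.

With k distinct cards already seen, the next new one arrives after an expected 23/(23-k) packs.
Sum over k = 0,...,6: E = 23/23 + 23/22 + 23/21 + ... + 23/18 + 23/17 = 8.1319.

8.132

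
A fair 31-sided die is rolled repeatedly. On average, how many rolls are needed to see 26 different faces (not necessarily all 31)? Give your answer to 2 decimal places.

With k distinct faces already seen, the next new one arrives after an expected 31/(31-k) rolls.
Sum over k = 0,...,25: E = 31/31 + 31/30 + 31/29 + ... + 31/7 + 31/6 = 54.061.

54.06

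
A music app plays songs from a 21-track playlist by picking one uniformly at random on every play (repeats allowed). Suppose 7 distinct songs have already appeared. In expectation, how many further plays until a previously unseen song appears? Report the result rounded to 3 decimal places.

1.500

Each play yields a new song with probability (21-7)/21 = 14/21, so the wait is geometric with mean 21/14.
E = 21/14 = 1.5000.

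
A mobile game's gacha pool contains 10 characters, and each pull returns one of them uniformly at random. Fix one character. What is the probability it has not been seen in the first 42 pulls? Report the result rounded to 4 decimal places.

0.0120

On each pull the fixed character fails to appear with probability 9/10.
P(still missing after 42) = (9/10)^42 = 0.01197.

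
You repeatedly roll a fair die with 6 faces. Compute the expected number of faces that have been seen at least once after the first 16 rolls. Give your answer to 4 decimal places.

For each face, P(seen in 16 rolls) = 1 - (5/6)^16 = 0.94591.
By linearity of expectation, E[distinct seen] = 6·(1 - (5/6)^16) = 5.67547.

5.6755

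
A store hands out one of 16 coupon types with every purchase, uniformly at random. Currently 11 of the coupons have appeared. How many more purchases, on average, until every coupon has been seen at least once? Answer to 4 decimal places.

From k distinct to k+1 distinct takes on average 16/(16-k) purchases.
Sum over k = 11,...,15: E = 16/5 + 16/4 + 16/3 + 16/2 + 16/1 = 36.53333.

36.5333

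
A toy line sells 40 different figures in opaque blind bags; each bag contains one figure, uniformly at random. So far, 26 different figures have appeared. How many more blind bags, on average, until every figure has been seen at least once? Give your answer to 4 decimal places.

From k distinct to k+1 distinct takes on average 40/(40-k) blind bags.
Sum over k = 26,...,39: E = 40/14 + 40/13 + 40/12 + ... + 40/2 + 40/1 = 130.06249.

130.0625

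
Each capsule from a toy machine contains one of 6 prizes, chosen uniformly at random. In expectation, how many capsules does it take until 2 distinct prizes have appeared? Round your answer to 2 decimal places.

With k distinct prizes already seen, the next new one arrives after an expected 6/(6-k) capsules.
Sum over k = 0,...,1: E = 6/6 + 6/5 = 2.200.

2.20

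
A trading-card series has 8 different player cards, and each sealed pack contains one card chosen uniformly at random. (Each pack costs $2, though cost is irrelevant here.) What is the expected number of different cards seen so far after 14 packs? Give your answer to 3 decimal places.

For each card, P(seen in 14 packs) = 1 - (7/8)^14 = 0.8458.
By linearity of expectation, E[distinct seen] = 8·(1 - (7/8)^14) = 6.7663.

6.766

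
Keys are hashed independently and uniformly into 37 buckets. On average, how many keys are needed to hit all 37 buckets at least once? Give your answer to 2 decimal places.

Split into phases: going from k distinct to k+1 distinct takes on average 37/(37-k) keys.
E[T] = 37/37 + 37/36 + 37/35 + ... + 37/2 + 37/1 = 37·H_{37}.
H_{37} = 4.202, so E[T] = 155.459.

155.46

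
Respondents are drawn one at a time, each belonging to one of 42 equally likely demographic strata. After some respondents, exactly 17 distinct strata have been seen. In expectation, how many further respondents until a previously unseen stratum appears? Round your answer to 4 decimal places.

Each respondent yields a new stratum with probability (42-17)/42 = 25/42, so the wait is geometric with mean 42/25.
E = 42/25 = 1.68000.

1.6800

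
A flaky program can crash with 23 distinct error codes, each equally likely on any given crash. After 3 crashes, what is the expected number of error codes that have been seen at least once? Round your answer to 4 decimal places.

2.8715

For each error code, P(seen in 3 crashes) = 1 - (22/23)^3 = 0.12485.
By linearity of expectation, E[distinct seen] = 23·(1 - (22/23)^3) = 2.87146.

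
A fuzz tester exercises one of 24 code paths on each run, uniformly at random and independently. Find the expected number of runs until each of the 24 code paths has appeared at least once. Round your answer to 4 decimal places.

90.6230

Split into phases: going from k distinct to k+1 distinct takes on average 24/(24-k) runs.
E[T] = 24/24 + 24/23 + 24/22 + ... + 24/2 + 24/1 = 24·H_{24}.
H_{24} = 3.77596, so E[T] = 90.62300.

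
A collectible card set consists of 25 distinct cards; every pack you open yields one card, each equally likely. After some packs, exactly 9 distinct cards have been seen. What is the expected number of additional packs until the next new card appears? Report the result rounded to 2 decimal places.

1.56

The number of packs until the next new card is geometric with success probability 16/25, so its mean is 25/16.
E = 25/16 = 1.563.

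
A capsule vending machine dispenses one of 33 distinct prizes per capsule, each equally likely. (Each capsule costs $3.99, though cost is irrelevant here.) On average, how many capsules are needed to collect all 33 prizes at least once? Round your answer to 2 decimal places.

The wait to go from k to k+1 distinct prizes is geometric with mean 33/(33-k).
E[T] = 33/33 + 33/32 + 33/31 + ... + 33/2 + 33/1 = 33·H_{33}.
H_{33} = 4.089, so E[T] = 134.930.

134.93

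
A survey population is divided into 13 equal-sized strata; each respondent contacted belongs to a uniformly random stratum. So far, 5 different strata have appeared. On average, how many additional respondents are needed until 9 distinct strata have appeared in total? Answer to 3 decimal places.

8.249

With k distinct strata already seen, the next new one takes an expected 13/(13-k) respondents.
Sum over k = 5,...,8: E = 13/8 + 13/7 + 13/6 + 13/5 = 8.2488.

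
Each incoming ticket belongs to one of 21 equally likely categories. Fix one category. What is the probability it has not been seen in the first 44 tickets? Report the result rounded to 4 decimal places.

0.1169

Each ticket misses the fixed category with probability (21-1)/21 = 20/21, independently.
P(still missing after 44) = (20/21)^44 = 0.11686.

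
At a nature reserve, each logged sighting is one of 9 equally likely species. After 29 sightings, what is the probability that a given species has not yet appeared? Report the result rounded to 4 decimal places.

On each sighting the fixed species fails to appear with probability 8/9.
P(still missing after 29) = (8/9)^29 = 0.03285.

0.0329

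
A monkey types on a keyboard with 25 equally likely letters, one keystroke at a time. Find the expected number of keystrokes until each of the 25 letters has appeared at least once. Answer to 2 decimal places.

95.40

Split into phases: going from k distinct to k+1 distinct takes on average 25/(25-k) keystrokes.
E[T] = 25/25 + 25/24 + 25/23 + ... + 25/2 + 25/1 = 25·H_{25}.
H_{25} = 3.816, so E[T] = 95.399.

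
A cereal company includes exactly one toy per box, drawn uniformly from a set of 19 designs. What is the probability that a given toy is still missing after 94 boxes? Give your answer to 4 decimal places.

0.0062

Each box misses the fixed toy with probability (19-1)/19 = 18/19, independently.
P(still missing after 94) = (18/19)^94 = 0.00621.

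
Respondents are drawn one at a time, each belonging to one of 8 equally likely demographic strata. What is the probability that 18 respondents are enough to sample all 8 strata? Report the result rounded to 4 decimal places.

Let A_i be the event that stratum i is missing after 18 respondents. By inclusion–exclusion on the A_i,
P(all seen) = Σ_{j=0}^{8} (-1)^j C(8,j)((8-j)/8)^18
= 1.00000 - 0.72316 + 0.15786 - 0.01186 + 0.00027 - 0.00000 + 0.00000 - 0.00000 + 0.00000
= 0.42310.

0.4231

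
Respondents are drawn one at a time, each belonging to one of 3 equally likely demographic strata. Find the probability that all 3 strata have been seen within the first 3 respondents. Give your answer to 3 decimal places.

By inclusion–exclusion over which strata are missing,
P(all seen) = Σ_{j=0}^{3} (-1)^j C(3,j)((3-j)/3)^3
= 1.0000 - 0.8889 + 0.1111 - 0.0000
= 0.2222.

0.222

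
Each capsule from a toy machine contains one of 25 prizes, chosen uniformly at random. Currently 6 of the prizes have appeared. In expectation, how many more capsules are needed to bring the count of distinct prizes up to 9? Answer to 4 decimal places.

4.1753

The wait to go from k to k+1 distinct prizes is geometric with mean 25/(25-k).
Sum over k = 6,...,8: E = 25/19 + 25/18 + 25/17 = 4.17527.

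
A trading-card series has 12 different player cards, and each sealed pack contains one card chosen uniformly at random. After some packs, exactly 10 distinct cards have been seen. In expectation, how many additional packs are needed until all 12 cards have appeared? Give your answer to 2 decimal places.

The wait to go from k to k+1 distinct cards is geometric with mean 12/(12-k).
Sum over k = 10,...,11: E = 12/2 + 12/1 = 18.000.

18.00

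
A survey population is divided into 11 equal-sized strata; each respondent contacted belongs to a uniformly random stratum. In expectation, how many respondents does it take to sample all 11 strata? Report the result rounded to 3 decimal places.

The wait to go from k to k+1 distinct strata is geometric with mean 11/(11-k).
E[T] = 11/11 + 11/10 + 11/9 + ... + 11/2 + 11/1 = 11·H_{11}.
H_{11} = 3.0199, so E[T] = 33.2187.

33.219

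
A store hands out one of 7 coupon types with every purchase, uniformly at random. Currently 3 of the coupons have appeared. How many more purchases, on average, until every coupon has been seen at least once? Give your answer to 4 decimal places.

The wait to go from k to k+1 distinct coupons is geometric with mean 7/(7-k).
Sum over k = 3,...,6: E = 7/4 + 7/3 + 7/2 + 7/1 = 14.58333.

14.5833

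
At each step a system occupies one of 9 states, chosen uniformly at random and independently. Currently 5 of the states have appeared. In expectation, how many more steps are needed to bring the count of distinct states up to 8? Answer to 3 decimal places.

From k distinct to k+1 distinct takes on average 9/(9-k) steps.
Sum over k = 5,...,7: E = 9/4 + 9/3 + 9/2 = 9.7500.

9.750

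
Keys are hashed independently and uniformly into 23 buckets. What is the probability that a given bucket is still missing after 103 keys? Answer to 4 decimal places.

0.0103

On each key the fixed bucket fails to appear with probability 22/23.
P(still missing after 103) = (22/23)^103 = 0.01027.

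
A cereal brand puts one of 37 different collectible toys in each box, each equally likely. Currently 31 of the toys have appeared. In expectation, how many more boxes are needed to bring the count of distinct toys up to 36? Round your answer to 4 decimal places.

53.6500

With k distinct toys already seen, the next new one takes an expected 37/(37-k) boxes.
Sum over k = 31,...,35: E = 37/6 + 37/5 + 37/4 + 37/3 + 37/2 = 53.65000.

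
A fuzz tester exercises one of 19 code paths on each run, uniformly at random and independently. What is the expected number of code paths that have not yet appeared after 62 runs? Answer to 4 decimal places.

For each code path, P(unseen after 62) = (18/19)^62 = 0.03501.
By linearity of expectation, E[unseen] = 19·(18/19)^62 = 0.66516.

0.6652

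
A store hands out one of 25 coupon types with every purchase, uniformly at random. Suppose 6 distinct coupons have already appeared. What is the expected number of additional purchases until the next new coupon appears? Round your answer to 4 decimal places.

The number of purchases until the next new coupon is geometric with success probability 19/25, so its mean is 25/19.
E = 25/19 = 1.31579.

1.3158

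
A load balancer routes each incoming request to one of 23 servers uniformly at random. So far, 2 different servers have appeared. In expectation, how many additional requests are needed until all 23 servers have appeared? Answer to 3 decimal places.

83.843

The wait to go from k to k+1 distinct servers is geometric with mean 23/(23-k).
Sum over k = 2,...,22: E = 23/21 + 23/20 + 23/19 + ... + 23/2 + 23/1 = 83.8433.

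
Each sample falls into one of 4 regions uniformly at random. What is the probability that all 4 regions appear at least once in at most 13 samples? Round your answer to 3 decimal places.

0.906

By inclusion–exclusion over which regions are missing,
P(all seen) = Σ_{j=0}^{4} (-1)^j C(4,j)((4-j)/4)^13
= 1.0000 - 0.0950 + 0.0007 - 0.0000 + 0.0000
= 0.9057.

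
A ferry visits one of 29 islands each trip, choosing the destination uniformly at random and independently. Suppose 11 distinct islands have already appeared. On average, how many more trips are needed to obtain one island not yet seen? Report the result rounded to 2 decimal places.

Each trip yields a new island with probability (29-11)/29 = 18/29, so the wait is geometric with mean 29/18.
E = 29/18 = 1.611.

1.61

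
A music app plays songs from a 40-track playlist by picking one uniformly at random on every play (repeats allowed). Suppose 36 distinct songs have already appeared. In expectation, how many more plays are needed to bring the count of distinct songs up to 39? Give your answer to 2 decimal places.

43.33

With k distinct songs already seen, the next new one takes an expected 40/(40-k) plays.
Sum over k = 36,...,38: E = 40/4 + 40/3 + 40/2 = 43.333.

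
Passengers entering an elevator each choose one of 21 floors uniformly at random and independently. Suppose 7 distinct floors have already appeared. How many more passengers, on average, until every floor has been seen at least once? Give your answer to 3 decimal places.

From k distinct to k+1 distinct takes on average 21/(21-k) passengers.
Sum over k = 7,...,20: E = 21/14 + 21/13 + 21/12 + ... + 21/2 + 21/1 = 68.2828.

68.283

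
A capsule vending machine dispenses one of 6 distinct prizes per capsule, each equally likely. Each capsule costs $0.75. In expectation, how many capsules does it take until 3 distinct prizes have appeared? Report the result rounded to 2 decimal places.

3.70

Going from k to k+1 distinct takes a geometric number of capsules with mean 6/(6-k).
Sum over k = 0,...,2: E = 6/6 + 6/5 + 6/4 = 3.700.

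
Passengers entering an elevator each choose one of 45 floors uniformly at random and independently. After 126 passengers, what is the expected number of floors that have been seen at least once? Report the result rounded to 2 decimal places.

42.35

For each floor, P(seen in 126 passengers) = 1 - (44/45)^126 = 0.941.
By linearity of expectation, E[distinct seen] = 45·(1 - (44/45)^126) = 42.349.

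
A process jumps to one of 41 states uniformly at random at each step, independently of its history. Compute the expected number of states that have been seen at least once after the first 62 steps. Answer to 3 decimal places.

For each state, P(seen in 62 steps) = 1 - (40/41)^62 = 0.7837.
By linearity of expectation, E[distinct seen] = 41·(1 - (40/41)^62) = 32.1304.

32.130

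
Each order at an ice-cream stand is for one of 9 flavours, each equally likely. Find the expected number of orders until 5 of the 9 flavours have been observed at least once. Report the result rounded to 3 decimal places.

Going from k to k+1 distinct takes a geometric number of orders with mean 9/(9-k).
Sum over k = 0,...,4: E = 9/9 + 9/8 + 9/7 + 9/6 + 9/5 = 6.7107.

6.711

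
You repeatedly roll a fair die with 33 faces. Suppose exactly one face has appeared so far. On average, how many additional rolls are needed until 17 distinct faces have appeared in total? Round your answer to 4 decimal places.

From k distinct to k+1 distinct takes on average 33/(33-k) rolls.
Sum over k = 1,...,16: E = 33/32 + 33/31 + 33/30 + ... + 33/18 + 33/17 = 22.36628.

22.3663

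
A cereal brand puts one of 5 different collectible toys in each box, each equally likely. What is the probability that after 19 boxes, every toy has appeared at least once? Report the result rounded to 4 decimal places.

By inclusion–exclusion over which toys are missing,
P(all seen) = Σ_{j=0}^{5} (-1)^j C(5,j)((5-j)/5)^19
= 1.00000 - 0.07206 + 0.00061 - 0.00000 + 0.00000 - 0.00000
= 0.92855.

0.9286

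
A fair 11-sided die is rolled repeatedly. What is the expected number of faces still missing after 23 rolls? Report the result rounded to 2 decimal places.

For each face, P(unseen after 23) = (10/11)^23 = 0.112.
By linearity of expectation, E[unseen] = 11·(10/11)^23 = 1.228.

1.23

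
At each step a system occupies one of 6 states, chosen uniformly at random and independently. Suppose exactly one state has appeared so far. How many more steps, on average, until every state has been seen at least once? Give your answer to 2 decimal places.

13.70

From k distinct to k+1 distinct takes on average 6/(6-k) steps.
Sum over k = 1,...,5: E = 6/5 + 6/4 + 6/3 + 6/2 + 6/1 = 13.700.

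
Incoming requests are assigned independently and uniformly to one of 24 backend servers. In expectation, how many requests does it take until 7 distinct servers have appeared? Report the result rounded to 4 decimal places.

With k distinct servers already seen, the next new one arrives after an expected 24/(24-k) requests.
Sum over k = 0,...,6: E = 24/24 + 24/23 + 24/22 + ... + 24/19 + 24/18 = 8.07374.

8.0737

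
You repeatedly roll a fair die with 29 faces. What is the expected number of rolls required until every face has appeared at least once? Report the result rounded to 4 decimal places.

114.8880

Split into phases: going from k distinct to k+1 distinct takes on average 29/(29-k) rolls.
E[T] = 29/29 + 29/28 + 29/27 + ... + 29/2 + 29/1 = 29·H_{29}.
H_{29} = 3.96165, so E[T] = 114.88796.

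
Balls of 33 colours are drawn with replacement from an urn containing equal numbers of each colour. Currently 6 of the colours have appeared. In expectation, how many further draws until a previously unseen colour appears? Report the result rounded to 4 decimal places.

The number of draws until the next new colour is geometric with success probability 27/33, so its mean is 33/27.
E = 33/27 = 1.22222.

1.2222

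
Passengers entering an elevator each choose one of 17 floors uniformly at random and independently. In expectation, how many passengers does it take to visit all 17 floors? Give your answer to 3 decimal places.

58.472

After k distinct floors have appeared, the next passenger gives a new one with probability (17-k)/17, so the expected wait for the (k+1)-th is 17/(17-k).
E[T] = 17/17 + 17/16 + 17/15 + ... + 17/2 + 17/1 = 17·H_{17}.
H_{17} = 3.4396, so E[T] = 58.4724.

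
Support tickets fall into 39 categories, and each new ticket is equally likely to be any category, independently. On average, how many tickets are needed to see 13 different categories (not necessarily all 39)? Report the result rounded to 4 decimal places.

With k distinct categories already seen, the next new one arrives after an expected 39/(39-k) tickets.
Sum over k = 0,...,12: E = 39/39 + 39/38 + 39/37 + ... + 39/28 + 39/27 = 15.56581.

15.5658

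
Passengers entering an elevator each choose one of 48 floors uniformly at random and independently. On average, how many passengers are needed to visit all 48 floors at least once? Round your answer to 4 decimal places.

214.0223

After k distinct floors have appeared, the next passenger gives a new one with probability (48-k)/48, so the expected wait for the (k+1)-th is 48/(48-k).
E[T] = 48/48 + 48/47 + 48/46 + ... + 48/2 + 48/1 = 48·H_{48}.
H_{48} = 4.45880, so E[T] = 214.02226.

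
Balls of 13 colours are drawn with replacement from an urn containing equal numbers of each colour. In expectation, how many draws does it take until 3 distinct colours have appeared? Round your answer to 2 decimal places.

3.27

Going from k to k+1 distinct takes a geometric number of draws with mean 13/(13-k).
Sum over k = 0,...,2: E = 13/13 + 13/12 + 13/11 = 3.265.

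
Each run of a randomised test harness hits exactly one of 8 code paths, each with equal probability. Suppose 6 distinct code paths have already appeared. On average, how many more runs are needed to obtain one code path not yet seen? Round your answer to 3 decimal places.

Each run yields a new code path with probability (8-6)/8 = 2/8, so the wait is geometric with mean 8/2.
E = 8/2 = 4.0000.

4.000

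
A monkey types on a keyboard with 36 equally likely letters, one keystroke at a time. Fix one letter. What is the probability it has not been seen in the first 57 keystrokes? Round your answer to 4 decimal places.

On each keystroke the fixed letter fails to appear with probability 35/36.
P(still missing after 57) = (35/36)^57 = 0.20074.

0.2007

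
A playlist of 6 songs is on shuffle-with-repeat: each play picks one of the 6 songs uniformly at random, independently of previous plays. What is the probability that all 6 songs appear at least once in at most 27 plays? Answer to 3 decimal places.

Let A_i be the event that song i is missing after 27 plays. By inclusion–exclusion on the A_i,
P(all seen) = Σ_{j=0}^{6} (-1)^j C(6,j)((6-j)/6)^27
= 1.0000 - 0.0437 + 0.0003 - 0.0000 + 0.0000 - 0.0000 + 0.0000
= 0.9566.

0.957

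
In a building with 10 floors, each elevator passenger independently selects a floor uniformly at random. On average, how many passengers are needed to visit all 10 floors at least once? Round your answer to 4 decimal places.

After k distinct floors have appeared, the next passenger gives a new one with probability (10-k)/10, so the expected wait for the (k+1)-th is 10/(10-k).
E[T] = 10/10 + 10/9 + 10/8 + ... + 10/2 + 10/1 = 10·H_{10}.
H_{10} = 2.92897, so E[T] = 29.28968.

29.2897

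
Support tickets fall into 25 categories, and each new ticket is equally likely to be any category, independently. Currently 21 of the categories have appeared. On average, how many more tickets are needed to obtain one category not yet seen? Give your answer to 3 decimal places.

6.250

Each ticket yields a new category with probability (25-21)/25 = 4/25, so the wait is geometric with mean 25/4.
E = 25/4 = 6.2500.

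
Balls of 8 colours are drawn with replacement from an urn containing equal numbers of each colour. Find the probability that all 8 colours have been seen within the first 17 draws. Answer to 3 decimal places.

Let A_i be the event that colour i is missing after 17 draws. By inclusion–exclusion on the A_i,
P(all seen) = Σ_{j=0}^{8} (-1)^j C(8,j)((8-j)/8)^17
= 1.0000 - 0.8265 + 0.2105 - 0.0190 + 0.0005 - 0.0000 + 0.0000 - 0.0000 + 0.0000
= 0.3656.

0.366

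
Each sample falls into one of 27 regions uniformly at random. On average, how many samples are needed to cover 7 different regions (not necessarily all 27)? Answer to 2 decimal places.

With k distinct regions already seen, the next new one arrives after an expected 27/(27-k) samples.
Sum over k = 0,...,6: E = 27/27 + 27/26 + 27/25 + ... + 27/22 + 27/21 = 7.930.

7.93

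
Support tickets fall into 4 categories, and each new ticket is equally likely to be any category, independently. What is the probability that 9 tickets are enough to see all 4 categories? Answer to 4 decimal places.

By inclusion–exclusion over which categories are missing,
P(all seen) = Σ_{j=0}^{4} (-1)^j C(4,j)((4-j)/4)^9
= 1.00000 - 0.30034 + 0.01172 - 0.00002 + 0.00000
= 0.71136.

0.7114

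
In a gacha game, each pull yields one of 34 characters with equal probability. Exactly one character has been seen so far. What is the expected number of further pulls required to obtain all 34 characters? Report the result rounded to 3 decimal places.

139.019

The wait to go from k to k+1 distinct characters is geometric with mean 34/(34-k).
Sum over k = 1,...,33: E = 34/33 + 34/32 + 34/31 + ... + 34/2 + 34/1 = 139.0191.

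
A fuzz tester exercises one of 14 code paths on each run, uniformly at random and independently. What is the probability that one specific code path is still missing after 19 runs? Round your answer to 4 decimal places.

On each run the fixed code path fails to appear with probability 13/14.
P(still missing after 19) = (13/14)^19 = 0.24462.

0.2446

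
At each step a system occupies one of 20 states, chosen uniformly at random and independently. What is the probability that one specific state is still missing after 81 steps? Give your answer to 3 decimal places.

0.016

Each step misses the fixed state with probability (20-1)/20 = 19/20, independently.
P(still missing after 81) = (19/20)^81 = 0.0157.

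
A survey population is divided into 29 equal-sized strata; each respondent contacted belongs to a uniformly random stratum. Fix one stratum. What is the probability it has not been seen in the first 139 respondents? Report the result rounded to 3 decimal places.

Each respondent misses the fixed stratum with probability (29-1)/29 = 28/29, independently.
P(still missing after 139) = (28/29)^139 = 0.0076.

0.008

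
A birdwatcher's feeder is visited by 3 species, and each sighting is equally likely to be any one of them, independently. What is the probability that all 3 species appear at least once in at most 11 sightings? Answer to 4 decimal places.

0.9653

Let A_i be the event that species i is missing after 11 sightings. By inclusion–exclusion on the A_i,
P(all seen) = Σ_{j=0}^{3} (-1)^j C(3,j)((3-j)/3)^11
= 1.00000 - 0.03468 + 0.00002 - 0.00000
= 0.96533.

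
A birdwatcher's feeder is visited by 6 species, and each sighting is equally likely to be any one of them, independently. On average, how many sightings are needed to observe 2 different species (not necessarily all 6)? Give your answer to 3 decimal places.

2.200

With k distinct species already seen, the next new one arrives after an expected 6/(6-k) sightings.
Sum over k = 0,...,1: E = 6/6 + 6/5 = 2.2000.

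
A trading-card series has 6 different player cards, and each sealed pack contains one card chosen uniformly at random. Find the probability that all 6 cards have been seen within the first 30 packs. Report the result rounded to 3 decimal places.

0.975

By inclusion–exclusion over which cards are missing,
P(all seen) = Σ_{j=0}^{6} (-1)^j C(6,j)((6-j)/6)^30
= 1.0000 - 0.0253 + 0.0001 - 0.0000 + 0.0000 - 0.0000 + 0.0000
= 0.9748.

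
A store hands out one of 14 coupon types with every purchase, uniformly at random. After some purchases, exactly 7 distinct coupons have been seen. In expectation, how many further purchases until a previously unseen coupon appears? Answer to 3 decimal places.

The number of purchases until the next new coupon is geometric with success probability 7/14, so its mean is 14/7.
E = 14/7 = 2.0000.

2.000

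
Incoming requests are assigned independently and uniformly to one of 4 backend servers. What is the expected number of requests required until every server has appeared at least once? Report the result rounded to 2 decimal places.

After k distinct servers have appeared, the next request gives a new one with probability (4-k)/4, so the expected wait for the (k+1)-th is 4/(4-k).
E[T] = 4/4 + 4/3 + 4/2 + 4/1 = 4·H_{4}.
H_{4} = 2.083, so E[T] = 8.333.

8.33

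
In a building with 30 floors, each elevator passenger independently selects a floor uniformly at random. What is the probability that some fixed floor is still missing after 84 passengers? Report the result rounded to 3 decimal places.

0.058

On each passenger the fixed floor fails to appear with probability 29/30.
P(still missing after 84) = (29/30)^84 = 0.0580.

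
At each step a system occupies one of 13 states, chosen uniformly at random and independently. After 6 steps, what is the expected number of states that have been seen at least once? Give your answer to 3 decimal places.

For each state, P(seen in 6 steps) = 1 - (12/13)^6 = 0.3814.
By linearity of expectation, E[distinct seen] = 13·(1 - (12/13)^6) = 4.9579.

4.958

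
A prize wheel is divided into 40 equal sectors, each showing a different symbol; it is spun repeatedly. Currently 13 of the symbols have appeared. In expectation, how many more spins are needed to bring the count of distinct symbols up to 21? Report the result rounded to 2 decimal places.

13.75

With k distinct symbols already seen, the next new one takes an expected 40/(40-k) spins.
Sum over k = 13,...,20: E = 40/27 + 40/26 + 40/25 + ... + 40/21 + 40/20 = 13.749.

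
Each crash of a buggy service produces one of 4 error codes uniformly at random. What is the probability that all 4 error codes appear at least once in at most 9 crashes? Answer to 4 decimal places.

Let A_i be the event that error code i is missing after 9 crashes. By inclusion–exclusion on the A_i,
P(all seen) = Σ_{j=0}^{4} (-1)^j C(4,j)((4-j)/4)^9
= 1.00000 - 0.30034 + 0.01172 - 0.00002 + 0.00000
= 0.71136.

0.7114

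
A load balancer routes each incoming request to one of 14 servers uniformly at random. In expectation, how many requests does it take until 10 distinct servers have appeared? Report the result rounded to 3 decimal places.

With k distinct servers already seen, the next new one arrives after an expected 14/(14-k) requests.
Sum over k = 0,...,9: E = 14/14 + 14/13 + 14/12 + ... + 14/6 + 14/5 = 16.3552.

16.355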